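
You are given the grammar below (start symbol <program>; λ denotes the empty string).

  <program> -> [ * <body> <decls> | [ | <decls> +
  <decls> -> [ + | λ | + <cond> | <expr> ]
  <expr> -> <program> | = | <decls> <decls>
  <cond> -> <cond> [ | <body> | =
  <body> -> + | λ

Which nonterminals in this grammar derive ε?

{ <body>, <cond>, <decls>, <expr> }

Directly nullable (have an λ-production): <decls>, <body>.
<expr> -> <decls> <decls> with every symbol nullable, so <expr> is nullable.
<cond> -> <body> with every symbol nullable, so <cond> is nullable.
No other nonterminal has a production whose RHS symbols are all nullable.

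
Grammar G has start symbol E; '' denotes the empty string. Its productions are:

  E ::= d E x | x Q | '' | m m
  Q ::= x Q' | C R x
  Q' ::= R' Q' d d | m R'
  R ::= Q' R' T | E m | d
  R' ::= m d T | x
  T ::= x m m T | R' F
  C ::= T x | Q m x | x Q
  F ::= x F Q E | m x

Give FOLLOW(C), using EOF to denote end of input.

In Q ::= C R x: add FIRST(R x) = { d, m, x }.
Union: FOLLOW(C) = { d, m, x }.

{ d, m, x }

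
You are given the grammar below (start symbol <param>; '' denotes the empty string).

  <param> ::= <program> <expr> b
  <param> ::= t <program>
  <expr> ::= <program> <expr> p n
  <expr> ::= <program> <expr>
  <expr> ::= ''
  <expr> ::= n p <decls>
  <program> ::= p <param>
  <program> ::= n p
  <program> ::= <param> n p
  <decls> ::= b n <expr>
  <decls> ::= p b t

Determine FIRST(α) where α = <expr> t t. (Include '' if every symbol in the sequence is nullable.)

{ n, p, t }

Add FIRST(<expr>)\{''} = { n, p, t }; <expr> is nullable, continue.
t is a terminal; add {t} and stop.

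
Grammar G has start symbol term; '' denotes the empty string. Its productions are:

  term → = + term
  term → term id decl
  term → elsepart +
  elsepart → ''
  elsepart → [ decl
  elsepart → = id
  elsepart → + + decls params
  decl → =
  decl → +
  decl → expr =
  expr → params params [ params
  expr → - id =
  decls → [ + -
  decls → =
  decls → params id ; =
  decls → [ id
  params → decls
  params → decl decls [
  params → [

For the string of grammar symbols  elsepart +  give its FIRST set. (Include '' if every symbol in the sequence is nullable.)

{ +, =, [ }

Add FIRST(elsepart)\{''} = { +, =, [ }; elsepart is nullable, continue.
+ is a terminal; add {+} and stop.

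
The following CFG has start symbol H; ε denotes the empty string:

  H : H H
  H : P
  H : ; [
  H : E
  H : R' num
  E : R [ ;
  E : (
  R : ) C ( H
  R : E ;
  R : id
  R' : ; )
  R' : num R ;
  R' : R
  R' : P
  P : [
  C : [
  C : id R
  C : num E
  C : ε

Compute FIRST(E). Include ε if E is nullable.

From E : R [ ;: add FIRST(R) = { (, ), id }.
E : ( contributes {(}.
Union: FIRST(E) = { (, ), id }.

{ (, ), id }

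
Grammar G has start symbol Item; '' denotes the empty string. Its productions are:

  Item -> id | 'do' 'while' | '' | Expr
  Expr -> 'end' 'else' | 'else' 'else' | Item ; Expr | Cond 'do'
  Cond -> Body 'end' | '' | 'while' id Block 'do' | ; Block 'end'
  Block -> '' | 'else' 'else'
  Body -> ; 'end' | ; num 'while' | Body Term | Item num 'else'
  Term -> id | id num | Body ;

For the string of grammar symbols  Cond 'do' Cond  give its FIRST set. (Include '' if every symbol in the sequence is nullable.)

{ 'do', 'else', 'end', 'while', ;, id, num }

Add FIRST(Cond)\{''} = { 'do', 'else', 'end', 'while', ;, id, num }; Cond is nullable, continue.
'do' is a terminal; add {'do'} and stop.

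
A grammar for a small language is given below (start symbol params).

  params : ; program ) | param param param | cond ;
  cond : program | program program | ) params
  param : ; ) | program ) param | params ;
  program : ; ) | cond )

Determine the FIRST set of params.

{ ), ; }

params : ; program ) contributes {;}.
From params : param param param: add FIRST(param) = { ), ; }.
From params : cond ;: add FIRST(cond) = { ), ; }.
Union: FIRST(params) = { ), ; }.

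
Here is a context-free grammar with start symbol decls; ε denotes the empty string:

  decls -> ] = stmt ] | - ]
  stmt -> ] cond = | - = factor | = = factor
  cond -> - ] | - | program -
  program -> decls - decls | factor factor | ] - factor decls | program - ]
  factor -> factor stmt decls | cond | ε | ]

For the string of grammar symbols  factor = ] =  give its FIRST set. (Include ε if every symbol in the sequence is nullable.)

{ -, =, ] }

Add FIRST(factor)\{ε} = { -, =, ] }; factor is nullable, continue.
= is a terminal; add {=} and stop.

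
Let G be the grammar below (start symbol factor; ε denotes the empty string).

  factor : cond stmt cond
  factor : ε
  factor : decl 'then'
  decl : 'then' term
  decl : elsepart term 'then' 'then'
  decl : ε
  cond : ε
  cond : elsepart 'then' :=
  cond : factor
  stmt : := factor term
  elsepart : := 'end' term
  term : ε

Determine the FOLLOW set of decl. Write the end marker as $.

{ 'then' }

In factor : decl 'then': add FIRST('then') = { 'then' }.
Union: FOLLOW(decl) = { 'then' }.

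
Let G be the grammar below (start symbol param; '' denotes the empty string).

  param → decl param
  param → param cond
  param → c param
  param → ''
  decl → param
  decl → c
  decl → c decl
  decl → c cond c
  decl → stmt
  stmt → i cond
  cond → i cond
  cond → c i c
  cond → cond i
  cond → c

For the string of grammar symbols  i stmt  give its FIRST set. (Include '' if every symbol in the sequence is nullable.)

i is a terminal; add {i} and stop.

{ i }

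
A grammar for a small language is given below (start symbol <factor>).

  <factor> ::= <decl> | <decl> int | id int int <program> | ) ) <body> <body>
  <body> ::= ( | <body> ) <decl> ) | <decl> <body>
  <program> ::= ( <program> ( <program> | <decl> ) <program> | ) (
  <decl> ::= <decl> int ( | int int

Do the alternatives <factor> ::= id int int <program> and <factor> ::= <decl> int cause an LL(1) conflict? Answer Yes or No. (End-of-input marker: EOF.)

FIRST(id int int <program>) = { id } and FIRST(<decl> int) = { int }.
The FIRST sets are disjoint and neither alternative is nullable — no conflict.

No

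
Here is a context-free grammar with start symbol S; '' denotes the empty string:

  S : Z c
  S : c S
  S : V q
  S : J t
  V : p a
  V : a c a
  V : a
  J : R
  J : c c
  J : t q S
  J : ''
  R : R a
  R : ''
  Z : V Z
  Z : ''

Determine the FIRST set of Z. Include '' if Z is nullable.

{ a, p, '' }

From Z : V Z: add FIRST(V) = { a, p }.
Z : '' contributes ''.
Union: FIRST(Z) = { a, p, '' }.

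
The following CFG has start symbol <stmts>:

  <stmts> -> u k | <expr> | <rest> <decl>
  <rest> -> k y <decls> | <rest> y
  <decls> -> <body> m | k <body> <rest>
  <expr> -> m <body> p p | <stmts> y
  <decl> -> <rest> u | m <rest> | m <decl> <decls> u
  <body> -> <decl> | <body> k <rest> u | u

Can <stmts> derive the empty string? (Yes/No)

No

No nonterminal in this grammar is nullable.
No production of <stmts> has an RHS whose symbols are all nullable, so <stmts> is not nullable.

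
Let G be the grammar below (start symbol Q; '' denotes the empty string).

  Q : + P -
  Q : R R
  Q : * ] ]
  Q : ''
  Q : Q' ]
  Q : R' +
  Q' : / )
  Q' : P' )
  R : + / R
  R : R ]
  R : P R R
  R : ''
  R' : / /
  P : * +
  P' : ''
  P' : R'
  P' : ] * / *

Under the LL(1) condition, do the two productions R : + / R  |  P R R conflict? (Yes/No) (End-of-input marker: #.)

FIRST(+ / R) = { + } and FIRST(P R R) = { * }.
The FIRST sets are disjoint and neither alternative is nullable — no conflict.

No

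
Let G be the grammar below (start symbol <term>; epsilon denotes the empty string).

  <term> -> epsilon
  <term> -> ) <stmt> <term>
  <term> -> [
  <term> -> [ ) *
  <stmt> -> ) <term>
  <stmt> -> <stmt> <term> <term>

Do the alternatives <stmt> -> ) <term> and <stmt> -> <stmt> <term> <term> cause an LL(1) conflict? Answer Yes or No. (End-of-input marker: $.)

FIRST() <term>) = { ) } and FIRST(<stmt> <term> <term>) = { ) }.
Both contain ), so the two alternatives are not disjoint — LL(1) conflict.

Yes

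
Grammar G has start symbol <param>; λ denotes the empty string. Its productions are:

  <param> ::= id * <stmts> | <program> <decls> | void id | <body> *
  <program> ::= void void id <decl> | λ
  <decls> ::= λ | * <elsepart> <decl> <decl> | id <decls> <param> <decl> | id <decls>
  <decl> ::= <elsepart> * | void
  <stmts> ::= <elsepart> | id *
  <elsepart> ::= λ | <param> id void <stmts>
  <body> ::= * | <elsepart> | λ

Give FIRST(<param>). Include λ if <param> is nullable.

<param> ::= id * <stmts> contributes {id}.
From <param> ::= <program> <decls>: <program>, <decls> nullable, take FIRST(<program>) ∪ FIRST(<decls>) = { *, id, void }; also λ since the whole RHS is nullable.
<param> ::= void id contributes {void}.
From <param> ::= <body> *: <body> nullable, take FIRST(<body>) ∪ {*} = { *, id, void }.
Union: FIRST(<param>) = { *, id, void, λ }.

{ *, id, void, λ }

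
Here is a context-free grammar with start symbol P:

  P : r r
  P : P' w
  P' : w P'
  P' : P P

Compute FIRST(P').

{ r, w }

P' : w P' contributes {w}.
From P' : P P: add FIRST(P) = { r, w }.
Union: FIRST(P') = { r, w }.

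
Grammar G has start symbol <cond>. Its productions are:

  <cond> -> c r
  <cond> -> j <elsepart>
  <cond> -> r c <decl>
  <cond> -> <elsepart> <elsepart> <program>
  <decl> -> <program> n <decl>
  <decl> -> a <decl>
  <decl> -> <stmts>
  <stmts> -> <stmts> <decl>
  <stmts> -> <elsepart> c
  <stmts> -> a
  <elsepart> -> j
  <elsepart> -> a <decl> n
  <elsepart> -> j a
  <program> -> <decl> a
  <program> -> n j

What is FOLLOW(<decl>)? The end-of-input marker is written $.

In <cond> -> r c <decl>: <decl> is at the end, add FOLLOW(<cond>) = { $ }.
In <decl> -> <program> n <decl>: <decl> is at the end, add FOLLOW(<decl>) = { $, a, j, n }.
In <decl> -> a <decl>: <decl> is at the end, add FOLLOW(<decl>) = { $, a, j, n }.
In <stmts> -> <stmts> <decl>: <decl> is at the end, add FOLLOW(<stmts>) = { $, a, j, n }.
In <elsepart> -> a <decl> n: add FIRST(n) = { n }.
In <program> -> <decl> a: add FIRST(a) = { a }.
Union: FOLLOW(<decl>) = { $, a, j, n }.

{ $, a, j, n }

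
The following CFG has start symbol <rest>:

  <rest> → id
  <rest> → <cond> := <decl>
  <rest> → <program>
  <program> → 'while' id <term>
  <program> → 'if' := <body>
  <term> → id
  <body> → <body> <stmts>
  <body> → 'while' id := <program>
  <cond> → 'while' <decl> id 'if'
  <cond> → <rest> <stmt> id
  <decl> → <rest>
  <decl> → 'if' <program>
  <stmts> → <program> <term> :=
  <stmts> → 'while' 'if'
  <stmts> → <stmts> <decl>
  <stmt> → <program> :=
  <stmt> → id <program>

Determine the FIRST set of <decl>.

{ 'if', 'while', id }

From <decl> → <rest>: add FIRST(<rest>) = { 'if', 'while', id }.
<decl> → 'if' <program> contributes {'if'}.
Union: FIRST(<decl>) = { 'if', 'while', id }.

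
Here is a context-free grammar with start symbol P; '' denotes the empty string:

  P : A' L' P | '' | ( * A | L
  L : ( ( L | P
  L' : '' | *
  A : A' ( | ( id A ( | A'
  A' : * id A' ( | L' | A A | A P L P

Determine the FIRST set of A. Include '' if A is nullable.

{ (, *, '' }

From A : A' (: A' nullable, take FIRST(A') ∪ {(} = { (, * }.
A : ( id A ( contributes {(}.
From A : A': add FIRST(A') = { (, *, '' } (including '' since A' is nullable).
Union: FIRST(A) = { (, *, '' }.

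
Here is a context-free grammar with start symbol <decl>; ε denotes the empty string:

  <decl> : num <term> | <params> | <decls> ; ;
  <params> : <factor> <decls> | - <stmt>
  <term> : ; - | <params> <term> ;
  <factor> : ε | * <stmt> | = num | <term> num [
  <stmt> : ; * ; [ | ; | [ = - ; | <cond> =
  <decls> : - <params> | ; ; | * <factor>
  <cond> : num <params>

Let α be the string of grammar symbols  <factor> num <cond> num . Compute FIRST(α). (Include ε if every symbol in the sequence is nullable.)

Add FIRST(<factor>)\{ε} = { *, -, ;, = }; <factor> is nullable, continue.
num is a terminal; add {num} and stop.

{ *, -, ;, =, num }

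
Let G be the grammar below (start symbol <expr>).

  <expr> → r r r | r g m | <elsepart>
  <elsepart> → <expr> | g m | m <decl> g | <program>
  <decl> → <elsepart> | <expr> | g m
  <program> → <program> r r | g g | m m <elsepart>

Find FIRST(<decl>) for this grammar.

{ g, m, r }

From <decl> → <elsepart>: add FIRST(<elsepart>) = { g, m, r }.
From <decl> → <expr>: add FIRST(<expr>) = { g, m, r }.
<decl> → g m contributes {g}.
Union: FIRST(<decl>) = { g, m, r }.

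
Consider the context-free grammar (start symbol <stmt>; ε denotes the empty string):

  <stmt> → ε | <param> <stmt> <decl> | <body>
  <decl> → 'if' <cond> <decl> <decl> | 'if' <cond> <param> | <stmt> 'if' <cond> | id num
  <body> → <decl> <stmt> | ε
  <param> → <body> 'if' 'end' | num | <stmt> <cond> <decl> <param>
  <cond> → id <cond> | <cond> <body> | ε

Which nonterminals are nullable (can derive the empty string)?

{ <body>, <cond>, <stmt> }

Directly nullable (have an ε-production): <stmt>, <body>, <cond>.
No other nonterminal has a production whose RHS symbols are all nullable.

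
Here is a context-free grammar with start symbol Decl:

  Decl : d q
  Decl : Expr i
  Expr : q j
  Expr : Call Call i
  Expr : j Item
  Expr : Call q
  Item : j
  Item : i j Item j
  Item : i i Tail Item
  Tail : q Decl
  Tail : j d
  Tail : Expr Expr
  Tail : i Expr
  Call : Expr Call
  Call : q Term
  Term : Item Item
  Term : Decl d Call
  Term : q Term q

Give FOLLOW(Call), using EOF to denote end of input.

In Expr : Call Call i: add FIRST(Call i) = { j, q }.
In Expr : Call Call i: add FIRST(i) = { i }.
In Expr : Call q: add FIRST(q) = { q }.
In Call : Expr Call: Call is at the end, add FOLLOW(Call) = { i, j, q }.
In Term : Decl d Call: Call is at the end, add FOLLOW(Term) = { i, j, q }.
Union: FOLLOW(Call) = { i, j, q }.

{ i, j, q }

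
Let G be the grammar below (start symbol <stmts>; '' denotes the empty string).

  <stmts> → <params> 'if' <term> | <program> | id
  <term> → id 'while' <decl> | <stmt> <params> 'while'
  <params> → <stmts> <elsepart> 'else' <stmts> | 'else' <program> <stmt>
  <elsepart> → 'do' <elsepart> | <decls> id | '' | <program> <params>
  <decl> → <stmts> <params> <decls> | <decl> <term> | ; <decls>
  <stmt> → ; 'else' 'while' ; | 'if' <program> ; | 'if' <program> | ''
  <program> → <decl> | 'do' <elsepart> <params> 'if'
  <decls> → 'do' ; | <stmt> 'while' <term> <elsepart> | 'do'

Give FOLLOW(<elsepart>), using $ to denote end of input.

{ $, 'do', 'else', 'if', 'while', ;, id }

In <params> → <stmts> <elsepart> 'else' <stmts>: add FIRST('else' <stmts>) = { 'else' }.
In <elsepart> → 'do' <elsepart>: <elsepart> is at the end, add FOLLOW(<elsepart>) = { $, 'do', 'else', 'if', 'while', ;, id }.
In <program> → 'do' <elsepart> <params> 'if': add FIRST(<params> 'if') = { 'do', 'else', ;, id }.
In <decls> → <stmt> 'while' <term> <elsepart>: <elsepart> is at the end, add FOLLOW(<decls>) = { $, 'do', 'else', 'if', 'while', ;, id }.
Union: FOLLOW(<elsepart>) = { $, 'do', 'else', 'if', 'while', ;, id }.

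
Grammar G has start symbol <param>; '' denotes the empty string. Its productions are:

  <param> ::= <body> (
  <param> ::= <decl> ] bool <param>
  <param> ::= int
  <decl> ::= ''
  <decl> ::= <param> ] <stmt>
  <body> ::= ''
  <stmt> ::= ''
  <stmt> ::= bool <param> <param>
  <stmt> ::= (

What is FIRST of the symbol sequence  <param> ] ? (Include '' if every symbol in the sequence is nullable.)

Add FIRST(<param>) = { (, ], int }; <param> is not nullable, stop.

{ (, ], int }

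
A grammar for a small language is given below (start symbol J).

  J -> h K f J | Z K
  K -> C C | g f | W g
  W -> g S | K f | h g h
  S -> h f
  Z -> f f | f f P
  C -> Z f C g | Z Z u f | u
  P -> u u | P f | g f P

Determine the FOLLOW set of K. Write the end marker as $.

In J -> h K f J: add FIRST(f J) = { f }.
In J -> Z K: K is at the end, add FOLLOW(J) = { $ }.
In W -> K f: add FIRST(f) = { f }.
Union: FOLLOW(K) = { $, f }.

{ $, f }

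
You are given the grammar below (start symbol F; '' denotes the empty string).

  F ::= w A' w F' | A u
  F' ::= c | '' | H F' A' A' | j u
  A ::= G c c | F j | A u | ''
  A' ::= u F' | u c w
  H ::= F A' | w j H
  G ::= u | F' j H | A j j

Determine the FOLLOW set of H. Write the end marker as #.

{ c, j, u, w }

In F' ::= H F' A' A': add FIRST(F' A' A') = { c, j, u, w }.
In H ::= w j H: H is at the end, add FOLLOW(H) = { c, j, u, w }.
In G ::= F' j H: H is at the end, add FOLLOW(G) = { c }.
Union: FOLLOW(H) = { c, j, u, w }.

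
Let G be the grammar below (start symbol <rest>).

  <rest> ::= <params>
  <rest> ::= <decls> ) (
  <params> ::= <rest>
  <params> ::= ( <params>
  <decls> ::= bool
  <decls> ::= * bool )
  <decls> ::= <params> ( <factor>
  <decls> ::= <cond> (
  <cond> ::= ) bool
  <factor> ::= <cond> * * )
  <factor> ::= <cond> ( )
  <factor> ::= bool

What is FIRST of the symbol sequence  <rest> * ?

Add FIRST(<rest>) = { (, ), *, bool }; <rest> is not nullable, stop.

{ (, ), *, bool }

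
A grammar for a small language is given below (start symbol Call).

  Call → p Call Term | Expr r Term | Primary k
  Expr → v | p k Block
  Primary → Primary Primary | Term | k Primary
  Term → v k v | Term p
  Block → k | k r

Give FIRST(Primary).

From Primary → Primary Primary: add FIRST(Primary) = { k, v }.
From Primary → Term: add FIRST(Term) = { v }.
Primary → k Primary contributes {k}.
Union: FIRST(Primary) = { k, v }.

{ k, v }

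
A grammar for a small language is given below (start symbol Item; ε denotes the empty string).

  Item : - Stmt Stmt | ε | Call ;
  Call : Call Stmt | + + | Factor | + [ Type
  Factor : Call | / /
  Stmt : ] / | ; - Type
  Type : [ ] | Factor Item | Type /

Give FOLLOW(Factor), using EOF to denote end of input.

In Call : Factor: Factor is at the end, add FOLLOW(Call) = { EOF, +, -, /, ;, ] }.
In Type : Factor Item: add FIRST(Item)\{ε} = { +, -, / }.
  Since Item is nullable, also add FOLLOW(Type) = { EOF, +, -, /, ;, ] }.
Union: FOLLOW(Factor) = { EOF, +, -, /, ;, ] }.

{ EOF, +, -, /, ;, ] }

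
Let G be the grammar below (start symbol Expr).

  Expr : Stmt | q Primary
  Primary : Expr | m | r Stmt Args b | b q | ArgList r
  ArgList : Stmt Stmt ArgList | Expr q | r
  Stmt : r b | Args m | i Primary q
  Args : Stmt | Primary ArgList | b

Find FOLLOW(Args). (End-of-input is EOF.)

{ b, m }

In Primary : r Stmt Args b: add FIRST(b) = { b }.
In Stmt : Args m: add FIRST(m) = { m }.
Union: FOLLOW(Args) = { b, m }.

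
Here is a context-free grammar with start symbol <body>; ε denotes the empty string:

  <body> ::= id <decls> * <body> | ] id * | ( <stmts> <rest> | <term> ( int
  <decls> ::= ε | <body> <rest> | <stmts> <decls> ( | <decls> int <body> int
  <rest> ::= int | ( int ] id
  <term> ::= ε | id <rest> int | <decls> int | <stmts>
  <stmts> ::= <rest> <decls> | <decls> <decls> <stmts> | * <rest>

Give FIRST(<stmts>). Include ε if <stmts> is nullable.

{ (, *, ], id, int }

From <stmts> ::= <rest> <decls>: add FIRST(<rest>) = { (, int }.
From <stmts> ::= <decls> <decls> <stmts>: <decls>, <decls> nullable, take FIRST(<decls>) ∪ FIRST(<decls>) ∪ FIRST(<stmts>) = { (, *, ], id, int }.
<stmts> ::= * <rest> contributes {*}.
Union: FIRST(<stmts>) = { (, *, ], id, int }.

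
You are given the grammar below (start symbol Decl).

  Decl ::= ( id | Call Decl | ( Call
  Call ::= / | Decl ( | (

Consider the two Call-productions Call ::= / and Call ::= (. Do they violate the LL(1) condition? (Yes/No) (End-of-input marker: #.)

FIRST(/) = { / } and FIRST(() = { ( }.
The FIRST sets are disjoint and neither alternative is nullable — no conflict.

No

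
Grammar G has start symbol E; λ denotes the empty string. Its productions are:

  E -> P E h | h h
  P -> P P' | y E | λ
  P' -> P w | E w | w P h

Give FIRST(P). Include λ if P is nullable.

{ h, w, y, λ }

From P -> P P': P nullable, take FIRST(P) ∪ FIRST(P') = { h, w, y }.
P -> y E contributes {y}.
P -> λ contributes λ.
Union: FIRST(P) = { h, w, y, λ }.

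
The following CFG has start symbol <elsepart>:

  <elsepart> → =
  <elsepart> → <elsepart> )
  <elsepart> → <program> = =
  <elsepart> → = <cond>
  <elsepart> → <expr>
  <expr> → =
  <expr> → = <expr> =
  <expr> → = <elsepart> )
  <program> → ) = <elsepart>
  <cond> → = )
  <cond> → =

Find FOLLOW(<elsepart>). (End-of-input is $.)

<elsepart> is the start symbol, so $ ∈ FOLLOW(<elsepart>).
In <elsepart> → <elsepart> ): add FIRST()) = { ) }.
In <expr> → = <elsepart> ): add FIRST()) = { ) }.
In <program> → ) = <elsepart>: <elsepart> is at the end, add FOLLOW(<program>) = { = }.
Union: FOLLOW(<elsepart>) = { $, ), = }.

{ $, ), = }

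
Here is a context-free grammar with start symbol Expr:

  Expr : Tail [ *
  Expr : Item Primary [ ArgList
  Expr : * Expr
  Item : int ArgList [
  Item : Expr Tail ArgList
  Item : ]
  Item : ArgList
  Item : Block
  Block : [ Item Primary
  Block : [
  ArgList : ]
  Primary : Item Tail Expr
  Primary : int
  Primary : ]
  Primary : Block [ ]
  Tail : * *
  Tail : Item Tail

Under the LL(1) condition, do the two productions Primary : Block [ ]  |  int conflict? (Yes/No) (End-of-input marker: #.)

No

FIRST(Block [ ]) = { [ } and FIRST(int) = { int }.
The FIRST sets are disjoint and neither alternative is nullable — no conflict.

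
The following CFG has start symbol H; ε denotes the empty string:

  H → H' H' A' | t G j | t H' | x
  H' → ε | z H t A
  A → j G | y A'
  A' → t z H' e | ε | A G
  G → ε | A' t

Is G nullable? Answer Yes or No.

G has an ε-production, so G ⇒ ε.

Yes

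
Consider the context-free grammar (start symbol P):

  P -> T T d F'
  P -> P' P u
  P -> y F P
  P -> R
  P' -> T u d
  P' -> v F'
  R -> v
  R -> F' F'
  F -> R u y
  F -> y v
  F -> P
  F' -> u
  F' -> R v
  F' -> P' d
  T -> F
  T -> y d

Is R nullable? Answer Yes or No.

No

No nonterminal in this grammar is nullable.
No production of R has an RHS whose symbols are all nullable, so R is not nullable.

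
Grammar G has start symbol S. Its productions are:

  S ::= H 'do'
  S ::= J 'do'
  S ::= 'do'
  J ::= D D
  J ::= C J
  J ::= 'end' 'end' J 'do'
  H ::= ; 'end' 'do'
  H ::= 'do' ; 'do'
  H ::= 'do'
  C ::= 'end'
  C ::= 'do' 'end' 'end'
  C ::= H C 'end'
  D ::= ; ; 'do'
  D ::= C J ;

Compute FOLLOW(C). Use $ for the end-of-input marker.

In J ::= C J: add FIRST(J) = { 'do', 'end', ; }.
In C ::= H C 'end': add FIRST('end') = { 'end' }.
In D ::= C J ;: add FIRST(J ;) = { 'do', 'end', ; }.
Union: FOLLOW(C) = { 'do', 'end', ; }.

{ 'do', 'end', ; }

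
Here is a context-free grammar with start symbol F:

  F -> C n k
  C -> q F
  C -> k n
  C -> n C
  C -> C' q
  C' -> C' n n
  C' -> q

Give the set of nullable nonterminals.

No nonterminal has an empty production or an RHS whose symbols are all nullable.

{ } (none)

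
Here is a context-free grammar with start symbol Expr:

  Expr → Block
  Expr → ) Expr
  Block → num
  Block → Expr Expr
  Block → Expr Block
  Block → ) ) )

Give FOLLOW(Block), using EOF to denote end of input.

In Expr → Block: Block is at the end, add FOLLOW(Expr) = { EOF, ), num }.
In Block → Expr Block: Block is at the end, add FOLLOW(Block) = { EOF, ), num }.
Union: FOLLOW(Block) = { EOF, ), num }.

{ EOF, ), num }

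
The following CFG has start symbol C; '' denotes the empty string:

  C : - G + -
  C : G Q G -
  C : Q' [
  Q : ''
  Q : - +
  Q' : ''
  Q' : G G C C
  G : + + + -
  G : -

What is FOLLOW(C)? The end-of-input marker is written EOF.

C is the start symbol, so EOF ∈ FOLLOW(C).
In Q' : G G C C: add FIRST(C) = { +, -, [ }.
In Q' : G G C C: C is at the end, add FOLLOW(Q') = { [ }.
Union: FOLLOW(C) = { EOF, +, -, [ }.

{ EOF, +, -, [ }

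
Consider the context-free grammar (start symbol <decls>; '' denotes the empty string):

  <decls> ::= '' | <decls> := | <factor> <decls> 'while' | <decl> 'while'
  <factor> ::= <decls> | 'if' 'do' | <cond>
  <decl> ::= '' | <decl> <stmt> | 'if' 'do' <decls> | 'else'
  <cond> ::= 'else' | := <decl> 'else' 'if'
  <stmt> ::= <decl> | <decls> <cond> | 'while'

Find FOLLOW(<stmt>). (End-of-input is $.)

In <decl> ::= <decl> <stmt>: <stmt> is at the end, add FOLLOW(<decl>) = { 'else', 'if', 'while', := }.
Union: FOLLOW(<stmt>) = { 'else', 'if', 'while', := }.

{ 'else', 'if', 'while', := }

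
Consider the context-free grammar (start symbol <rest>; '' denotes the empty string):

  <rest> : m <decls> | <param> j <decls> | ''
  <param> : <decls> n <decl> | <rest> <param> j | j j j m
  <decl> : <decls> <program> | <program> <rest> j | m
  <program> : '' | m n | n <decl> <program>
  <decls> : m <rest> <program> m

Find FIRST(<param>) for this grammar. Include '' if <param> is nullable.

{ j, m }

From <param> : <decls> n <decl>: add FIRST(<decls>) = { m }.
From <param> : <rest> <param> j: <rest> nullable, take FIRST(<rest>) ∪ FIRST(<param>) = { j, m }.
<param> : j j j m contributes {j}.
Union: FIRST(<param>) = { j, m }.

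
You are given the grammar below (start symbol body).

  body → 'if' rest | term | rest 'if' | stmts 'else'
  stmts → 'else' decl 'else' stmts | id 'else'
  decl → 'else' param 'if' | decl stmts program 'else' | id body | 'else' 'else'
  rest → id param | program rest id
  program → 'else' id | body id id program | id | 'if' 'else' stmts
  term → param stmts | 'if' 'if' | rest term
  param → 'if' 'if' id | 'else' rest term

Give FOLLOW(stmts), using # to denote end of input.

In body → stmts 'else': add FIRST('else') = { 'else' }.
In stmts → 'else' decl 'else' stmts: stmts is at the end, add FOLLOW(stmts) = { #, 'else', 'if', id }.
In decl → decl stmts program 'else': add FIRST(program 'else') = { 'else', 'if', id }.
In program → 'if' 'else' stmts: stmts is at the end, add FOLLOW(program) = { 'else', 'if', id }.
In term → param stmts: stmts is at the end, add FOLLOW(term) = { #, 'else', 'if', id }.
Union: FOLLOW(stmts) = { #, 'else', 'if', id }.

{ #, 'else', 'if', id }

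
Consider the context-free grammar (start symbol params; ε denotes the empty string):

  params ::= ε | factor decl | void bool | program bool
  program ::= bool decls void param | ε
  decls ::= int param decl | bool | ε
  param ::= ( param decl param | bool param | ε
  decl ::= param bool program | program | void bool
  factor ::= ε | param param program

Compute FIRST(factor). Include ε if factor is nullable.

factor ::= ε contributes ε.
From factor ::= param param program: param, param, program nullable, take FIRST(param) ∪ FIRST(param) ∪ FIRST(program) = { (, bool }; also ε since the whole RHS is nullable.
Union: FIRST(factor) = { (, bool, ε }.

{ (, bool, ε }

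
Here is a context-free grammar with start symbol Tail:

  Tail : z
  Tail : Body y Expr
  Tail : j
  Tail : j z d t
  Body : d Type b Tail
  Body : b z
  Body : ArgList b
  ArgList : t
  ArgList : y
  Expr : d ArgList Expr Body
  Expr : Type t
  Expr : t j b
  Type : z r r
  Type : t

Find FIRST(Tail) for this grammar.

{ b, d, j, t, y, z }

Tail : z contributes {z}.
From Tail : Body y Expr: add FIRST(Body) = { b, d, t, y }.
Tail : j contributes {j}.
Tail : j z d t contributes {j}.
Union: FIRST(Tail) = { b, d, j, t, y, z }.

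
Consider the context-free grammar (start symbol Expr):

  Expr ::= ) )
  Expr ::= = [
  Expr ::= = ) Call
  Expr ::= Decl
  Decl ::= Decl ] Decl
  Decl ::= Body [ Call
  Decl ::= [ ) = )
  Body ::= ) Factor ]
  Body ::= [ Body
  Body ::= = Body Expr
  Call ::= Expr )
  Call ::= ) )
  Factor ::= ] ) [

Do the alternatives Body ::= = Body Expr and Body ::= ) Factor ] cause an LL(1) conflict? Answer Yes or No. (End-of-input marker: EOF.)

No

FIRST(= Body Expr) = { = } and FIRST() Factor ]) = { ) }.
The FIRST sets are disjoint and neither alternative is nullable — no conflict.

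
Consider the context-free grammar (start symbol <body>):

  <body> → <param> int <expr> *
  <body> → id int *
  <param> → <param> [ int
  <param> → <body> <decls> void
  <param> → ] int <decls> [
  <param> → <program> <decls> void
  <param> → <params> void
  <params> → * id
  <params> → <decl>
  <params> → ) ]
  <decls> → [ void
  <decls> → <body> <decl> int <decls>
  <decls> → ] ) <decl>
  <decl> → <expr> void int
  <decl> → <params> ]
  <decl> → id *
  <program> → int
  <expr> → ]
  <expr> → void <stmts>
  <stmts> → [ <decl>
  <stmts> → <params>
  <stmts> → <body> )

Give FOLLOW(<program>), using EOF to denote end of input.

{ ), *, [, ], id, int, void }

In <param> → <program> <decls> void: add FIRST(<decls> void) = { ), *, [, ], id, int, void }.
Union: FOLLOW(<program>) = { ), *, [, ], id, int, void }.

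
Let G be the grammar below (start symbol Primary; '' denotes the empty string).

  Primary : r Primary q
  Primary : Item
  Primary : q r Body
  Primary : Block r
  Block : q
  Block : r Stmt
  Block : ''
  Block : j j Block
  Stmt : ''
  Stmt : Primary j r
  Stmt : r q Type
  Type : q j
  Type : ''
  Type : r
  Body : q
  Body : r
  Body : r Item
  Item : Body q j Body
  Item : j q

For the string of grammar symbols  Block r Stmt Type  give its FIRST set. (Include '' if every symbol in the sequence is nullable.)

{ j, q, r }

Add FIRST(Block)\{''} = { j, q, r }; Block is nullable, continue.
r is a terminal; add {r} and stop.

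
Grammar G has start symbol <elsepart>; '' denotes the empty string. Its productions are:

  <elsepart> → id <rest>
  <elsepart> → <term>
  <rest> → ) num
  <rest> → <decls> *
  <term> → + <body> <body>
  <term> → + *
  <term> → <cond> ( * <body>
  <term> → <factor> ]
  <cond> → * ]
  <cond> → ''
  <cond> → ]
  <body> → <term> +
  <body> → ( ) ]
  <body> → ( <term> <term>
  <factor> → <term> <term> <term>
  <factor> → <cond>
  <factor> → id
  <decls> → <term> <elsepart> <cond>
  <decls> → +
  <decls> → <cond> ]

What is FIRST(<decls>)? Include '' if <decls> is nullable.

From <decls> → <term> <elsepart> <cond>: add FIRST(<term>) = { (, *, +, ], id }.
<decls> → + contributes {+}.
From <decls> → <cond> ]: <cond> nullable, take FIRST(<cond>) ∪ {]} = { *, ] }.
Union: FIRST(<decls>) = { (, *, +, ], id }.

{ (, *, +, ], id }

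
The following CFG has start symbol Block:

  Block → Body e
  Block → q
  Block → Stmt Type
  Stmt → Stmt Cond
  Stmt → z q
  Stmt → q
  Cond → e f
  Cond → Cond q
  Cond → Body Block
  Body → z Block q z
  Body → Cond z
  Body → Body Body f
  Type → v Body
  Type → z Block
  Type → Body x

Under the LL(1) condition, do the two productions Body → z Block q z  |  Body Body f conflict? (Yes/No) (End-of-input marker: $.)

Yes

FIRST(z Block q z) = { z } and FIRST(Body Body f) = { e, z }.
Both contain z, so the two alternatives are not disjoint — LL(1) conflict.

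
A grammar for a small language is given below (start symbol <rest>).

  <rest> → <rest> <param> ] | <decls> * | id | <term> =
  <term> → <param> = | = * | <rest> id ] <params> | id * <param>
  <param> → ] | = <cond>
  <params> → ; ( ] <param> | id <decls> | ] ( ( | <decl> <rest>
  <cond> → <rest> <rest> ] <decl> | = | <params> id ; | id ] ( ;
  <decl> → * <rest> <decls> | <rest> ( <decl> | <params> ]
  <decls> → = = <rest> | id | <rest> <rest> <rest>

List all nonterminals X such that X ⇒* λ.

No nonterminal has an empty production or an RHS whose symbols are all nullable.

{ } (none)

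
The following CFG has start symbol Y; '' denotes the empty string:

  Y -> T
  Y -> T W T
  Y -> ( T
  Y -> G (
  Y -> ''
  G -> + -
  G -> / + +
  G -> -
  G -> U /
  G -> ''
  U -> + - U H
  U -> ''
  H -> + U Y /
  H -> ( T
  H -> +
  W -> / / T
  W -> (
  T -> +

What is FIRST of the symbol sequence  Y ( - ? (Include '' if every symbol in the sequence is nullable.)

Add FIRST(Y)\{''} = { (, +, -, / }; Y is nullable, continue.
( is a terminal; add {(} and stop.

{ (, +, -, / }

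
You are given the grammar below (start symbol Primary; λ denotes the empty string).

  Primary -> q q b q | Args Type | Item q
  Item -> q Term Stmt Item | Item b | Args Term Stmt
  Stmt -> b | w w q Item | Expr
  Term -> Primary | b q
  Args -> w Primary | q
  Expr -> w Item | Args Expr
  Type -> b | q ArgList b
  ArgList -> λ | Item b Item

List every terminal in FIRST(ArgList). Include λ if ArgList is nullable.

ArgList -> λ contributes λ.
From ArgList -> Item b Item: add FIRST(Item) = { q, w }.
Union: FIRST(ArgList) = { q, w, λ }.

{ q, w, λ }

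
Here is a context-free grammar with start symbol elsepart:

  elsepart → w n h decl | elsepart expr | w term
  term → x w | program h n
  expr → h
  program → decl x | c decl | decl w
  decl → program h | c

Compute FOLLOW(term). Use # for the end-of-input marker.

In elsepart → w term: term is at the end, add FOLLOW(elsepart) = { #, h }.
Union: FOLLOW(term) = { #, h }.

{ #, h }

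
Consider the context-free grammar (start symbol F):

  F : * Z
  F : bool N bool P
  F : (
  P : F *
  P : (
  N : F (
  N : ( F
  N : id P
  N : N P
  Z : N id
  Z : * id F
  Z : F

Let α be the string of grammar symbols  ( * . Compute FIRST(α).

( is a terminal; add {(} and stop.

{ ( }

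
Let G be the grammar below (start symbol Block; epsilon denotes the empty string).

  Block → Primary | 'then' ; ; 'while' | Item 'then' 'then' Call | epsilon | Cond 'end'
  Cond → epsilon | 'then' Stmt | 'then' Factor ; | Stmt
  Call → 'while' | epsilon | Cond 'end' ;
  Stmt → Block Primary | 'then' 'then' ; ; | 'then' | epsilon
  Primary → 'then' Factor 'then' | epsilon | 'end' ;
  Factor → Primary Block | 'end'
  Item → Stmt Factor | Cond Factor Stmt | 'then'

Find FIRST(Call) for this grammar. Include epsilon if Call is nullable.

Call → 'while' contributes {'while'}.
Call → epsilon contributes epsilon.
From Call → Cond 'end' ;: Cond nullable, take FIRST(Cond) ∪ {'end'} = { 'end', 'then' }.
Union: FIRST(Call) = { 'end', 'then', 'while', epsilon }.

{ 'end', 'then', 'while', epsilon }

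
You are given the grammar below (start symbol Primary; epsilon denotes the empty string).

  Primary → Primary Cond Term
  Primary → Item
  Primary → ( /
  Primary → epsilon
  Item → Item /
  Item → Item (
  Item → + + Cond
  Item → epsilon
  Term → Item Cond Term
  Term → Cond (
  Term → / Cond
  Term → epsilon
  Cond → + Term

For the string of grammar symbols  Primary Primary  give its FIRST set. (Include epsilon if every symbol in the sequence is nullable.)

Add FIRST(Primary)\{epsilon} = { (, +, / }; Primary is nullable, continue.
Add FIRST(Primary)\{epsilon} = { (, +, / }; Primary is nullable, continue.
Every symbol is nullable, so include epsilon.

{ (, +, /, epsilon }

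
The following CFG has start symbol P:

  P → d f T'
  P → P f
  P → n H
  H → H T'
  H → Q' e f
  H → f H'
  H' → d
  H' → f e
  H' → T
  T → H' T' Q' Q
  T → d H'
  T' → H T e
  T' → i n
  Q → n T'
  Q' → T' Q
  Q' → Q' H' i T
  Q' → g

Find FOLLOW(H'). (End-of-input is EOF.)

{ EOF, d, e, f, g, i, n }

In H → f H': H' is at the end, add FOLLOW(H) = { EOF, d, f, g, i }.
In T → H' T' Q' Q: add FIRST(T' Q' Q) = { f, g, i }.
In T → d H': H' is at the end, add FOLLOW(T) = { EOF, d, e, f, g, i, n }.
In Q' → Q' H' i T: add FIRST(i T) = { i }.
Union: FOLLOW(H') = { EOF, d, e, f, g, i, n }.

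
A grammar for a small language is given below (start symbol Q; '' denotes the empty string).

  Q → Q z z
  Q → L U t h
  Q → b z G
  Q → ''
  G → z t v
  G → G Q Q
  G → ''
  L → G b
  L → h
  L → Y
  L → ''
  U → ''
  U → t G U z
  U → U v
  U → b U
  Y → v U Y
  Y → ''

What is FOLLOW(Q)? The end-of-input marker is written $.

{ $, b, h, t, v, z }

Q is the start symbol, so $ ∈ FOLLOW(Q).
In Q → Q z z: add FIRST(z z) = { z }.
In G → G Q Q: add FIRST(Q)\{''} = { b, h, t, v, z }.
  Since Q is nullable, also add FOLLOW(G) = { $, b, h, t, v, z }.
In G → G Q Q: Q is at the end, add FOLLOW(G) = { $, b, h, t, v, z }.
Union: FOLLOW(Q) = { $, b, h, t, v, z }.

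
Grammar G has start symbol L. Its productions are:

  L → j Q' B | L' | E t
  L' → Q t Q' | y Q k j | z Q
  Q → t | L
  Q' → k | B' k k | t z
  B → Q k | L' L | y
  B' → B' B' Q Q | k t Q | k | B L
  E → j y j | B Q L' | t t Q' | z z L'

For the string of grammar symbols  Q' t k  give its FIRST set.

{ j, k, t, y, z }

Add FIRST(Q') = { j, k, t, y, z }; Q' is not nullable, stop.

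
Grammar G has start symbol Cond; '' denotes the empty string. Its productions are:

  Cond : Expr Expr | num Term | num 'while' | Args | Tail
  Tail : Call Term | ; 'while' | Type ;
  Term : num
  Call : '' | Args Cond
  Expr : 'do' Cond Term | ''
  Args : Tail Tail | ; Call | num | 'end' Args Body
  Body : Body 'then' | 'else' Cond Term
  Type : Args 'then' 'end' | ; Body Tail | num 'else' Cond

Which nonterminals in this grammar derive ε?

{ Call, Cond, Expr }

Directly nullable (have an ''-production): Call, Expr.
Cond : Expr Expr with every symbol nullable, so Cond is nullable.
No other nonterminal has a production whose RHS symbols are all nullable.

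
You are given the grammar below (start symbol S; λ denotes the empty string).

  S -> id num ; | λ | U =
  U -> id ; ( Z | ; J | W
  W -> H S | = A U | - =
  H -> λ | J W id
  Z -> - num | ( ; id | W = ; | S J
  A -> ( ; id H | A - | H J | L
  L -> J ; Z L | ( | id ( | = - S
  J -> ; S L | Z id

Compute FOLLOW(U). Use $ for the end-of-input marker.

In S -> U =: add FIRST(=) = { = }.
In W -> = A U: U is at the end, add FOLLOW(W) = { =, id }.
Union: FOLLOW(U) = { =, id }.

{ =, id }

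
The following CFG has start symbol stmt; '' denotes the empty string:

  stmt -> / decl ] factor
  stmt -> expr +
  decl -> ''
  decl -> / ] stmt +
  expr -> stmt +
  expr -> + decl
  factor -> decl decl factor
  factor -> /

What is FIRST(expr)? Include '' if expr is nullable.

From expr -> stmt +: add FIRST(stmt) = { +, / }.
expr -> + decl contributes {+}.
Union: FIRST(expr) = { +, / }.

{ +, / }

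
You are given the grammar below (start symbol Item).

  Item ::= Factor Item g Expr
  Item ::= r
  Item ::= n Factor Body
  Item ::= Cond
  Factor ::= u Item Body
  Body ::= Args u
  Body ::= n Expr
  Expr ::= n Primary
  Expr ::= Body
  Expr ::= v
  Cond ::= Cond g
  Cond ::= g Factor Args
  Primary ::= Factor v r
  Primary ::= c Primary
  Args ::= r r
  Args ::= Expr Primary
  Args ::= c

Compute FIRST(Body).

From Body ::= Args u: add FIRST(Args) = { c, n, r, v }.
Body ::= n Expr contributes {n}.
Union: FIRST(Body) = { c, n, r, v }.

{ c, n, r, v }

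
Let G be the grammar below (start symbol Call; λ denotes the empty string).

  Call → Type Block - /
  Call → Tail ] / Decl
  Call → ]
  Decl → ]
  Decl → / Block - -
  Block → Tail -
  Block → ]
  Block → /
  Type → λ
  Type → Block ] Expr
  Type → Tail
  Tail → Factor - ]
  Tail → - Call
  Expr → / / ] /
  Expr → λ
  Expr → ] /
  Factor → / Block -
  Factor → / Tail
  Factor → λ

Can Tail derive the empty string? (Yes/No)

No

Nullable nonterminals: Expr, Factor, Type.
No production of Tail has an RHS whose symbols are all nullable, so Tail is not nullable.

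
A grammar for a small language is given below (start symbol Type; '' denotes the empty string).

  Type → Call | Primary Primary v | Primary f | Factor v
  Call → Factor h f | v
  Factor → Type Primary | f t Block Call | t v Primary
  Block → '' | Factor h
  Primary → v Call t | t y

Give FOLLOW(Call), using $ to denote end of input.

In Type → Call: Call is at the end, add FOLLOW(Type) = { $, t, v }.
In Factor → f t Block Call: Call is at the end, add FOLLOW(Factor) = { h, v }.
In Primary → v Call t: add FIRST(t) = { t }.
Union: FOLLOW(Call) = { $, h, t, v }.

{ $, h, t, v }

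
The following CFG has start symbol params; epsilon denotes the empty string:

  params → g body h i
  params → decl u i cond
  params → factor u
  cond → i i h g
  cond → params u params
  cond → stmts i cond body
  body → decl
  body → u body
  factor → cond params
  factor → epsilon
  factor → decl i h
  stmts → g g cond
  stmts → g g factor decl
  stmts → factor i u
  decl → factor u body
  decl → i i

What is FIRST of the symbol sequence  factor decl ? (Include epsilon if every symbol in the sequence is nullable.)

Add FIRST(factor)\{epsilon} = { g, i, u }; factor is nullable, continue.
Add FIRST(decl) = { g, i, u }; decl is not nullable, stop.

{ g, i, u }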